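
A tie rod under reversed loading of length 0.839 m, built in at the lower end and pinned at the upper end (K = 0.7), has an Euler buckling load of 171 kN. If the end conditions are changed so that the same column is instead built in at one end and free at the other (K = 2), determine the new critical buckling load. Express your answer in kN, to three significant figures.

P_cr ∝ 1/K², so P_cr,new = P_cr,old × (K_old/K_new)² = 171 × (0.7/2)²
= 171 × 0.1225 = 20.9 kN

P_cr ≈ 20.9 kN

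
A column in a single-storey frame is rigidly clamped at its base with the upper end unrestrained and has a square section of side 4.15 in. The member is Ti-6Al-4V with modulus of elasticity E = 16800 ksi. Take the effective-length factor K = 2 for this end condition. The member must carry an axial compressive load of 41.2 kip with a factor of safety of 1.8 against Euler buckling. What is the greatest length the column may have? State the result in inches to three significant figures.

L_max ≈ 118 in

I = a⁴/12 = 4.15⁴/12 = 24.72 in⁴
Required critical load P_cr = n·P = 1.8 × 41.2 = 74.16 kip = 7.416×10^4 lb
From P_cr = π²EI/(K·L)²:  L = (1/K)·√(π²EI/P_cr) = (1/2)·√(π²×1.68×10^7×24.72/7.416×10^4)
L = 118 in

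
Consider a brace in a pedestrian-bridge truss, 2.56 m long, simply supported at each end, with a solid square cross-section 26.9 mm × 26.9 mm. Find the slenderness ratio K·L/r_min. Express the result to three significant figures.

λ ≈ 330

I = a⁴/12 = 26.9⁴/12 = 4.363×10^4 mm⁴
A = 723.6 mm²;  r_min = √(I/A) = √(4.363×10^4/723.6) = 7.765 mm
L_e = K·L = 1 × 2.56 m = 2.560 m = 2560.0 mm
λ = L_e / r_min = 2560.0 / 7.765 = 330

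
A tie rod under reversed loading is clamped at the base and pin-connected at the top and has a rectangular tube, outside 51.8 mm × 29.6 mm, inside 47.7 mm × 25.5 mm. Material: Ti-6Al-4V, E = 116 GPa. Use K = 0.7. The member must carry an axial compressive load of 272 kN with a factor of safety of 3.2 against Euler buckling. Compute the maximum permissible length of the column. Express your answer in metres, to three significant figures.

L_max ≈ 0.352 m

Weak-axis I_min = (h_o·b_o³ − h_i·b_i³)/12 with b_o = 29.6, b_i = 25.50 mm (shorter outer/inner sides).
I_min = (51.8×29.6³ − 47.70×25.50³)/12 = 4.604×10^4 mm⁴
I = 4.604×10^-8 m⁴
Required critical load P_cr = n·P = 3.2 × 272 = 870.4 kN = 8.704×10^5 N
From P_cr = π²EI/(K·L)²:  L = (1/K)·√(π²EI/P_cr) = (1/0.7)·√(π²×1.16×10^11×4.604×10^-8/8.704×10^5)
L = 0.352 m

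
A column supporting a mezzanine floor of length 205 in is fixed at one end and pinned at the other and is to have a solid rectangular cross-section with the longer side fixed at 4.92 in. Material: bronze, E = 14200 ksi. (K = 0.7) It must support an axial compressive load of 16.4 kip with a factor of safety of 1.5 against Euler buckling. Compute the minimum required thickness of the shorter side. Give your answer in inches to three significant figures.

b ≈ 2.07 in

Required P_cr = n·P = 1.5 × 16.4 = 24.60 kip
L_e = K·L = 0.7 × 205 = 143.5 in
Required I = P_cr·L_e²/(π²E) = 2.460×10^4 × 143.5² / (π² × 1.42×10^7) = 3.615 in⁴
Rectangle, weak axis: I_min = h·b³/12 with h = 4.92 in fixed  ⇒  b = (12I/h)^(1/3) = 2.07 in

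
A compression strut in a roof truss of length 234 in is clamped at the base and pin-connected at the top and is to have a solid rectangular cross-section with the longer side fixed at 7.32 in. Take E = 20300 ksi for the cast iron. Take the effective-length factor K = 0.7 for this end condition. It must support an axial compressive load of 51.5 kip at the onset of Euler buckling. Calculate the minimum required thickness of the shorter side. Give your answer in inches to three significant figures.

b ≈ 2.24 in

L_e = K·L = 0.7 × 234 = 163.8 in
Required I = P_cr·L_e²/(π²E) = 5.150×10^4 × 163.8² / (π² × 2.03×10^7) = 6.897 in⁴
Rectangle, weak axis: I_min = h·b³/12 with h = 7.32 in fixed  ⇒  b = (12I/h)^(1/3) = 2.24 in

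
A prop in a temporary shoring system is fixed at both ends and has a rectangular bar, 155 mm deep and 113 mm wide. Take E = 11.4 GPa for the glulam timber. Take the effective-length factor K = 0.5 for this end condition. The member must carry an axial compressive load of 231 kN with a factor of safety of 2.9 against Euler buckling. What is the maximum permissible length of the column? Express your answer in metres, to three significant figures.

Buckling occurs about the weak axis: I_min = h·b³/12 with b = 113 mm (the shorter side).
I_min = 155×113³/12 = 1.864×10^7 mm⁴
I = 1.864×10^-5 m⁴
Required critical load P_cr = n·P = 2.9 × 231 = 669.9 kN = 6.699×10^5 N
From P_cr = π²EI/(K·L)²:  L = (1/K)·√(π²EI/P_cr) = (1/0.5)·√(π²×1.14×10^10×1.864×10^-5/6.699×10^5)
L = 3.54 m

L_max ≈ 3.54 m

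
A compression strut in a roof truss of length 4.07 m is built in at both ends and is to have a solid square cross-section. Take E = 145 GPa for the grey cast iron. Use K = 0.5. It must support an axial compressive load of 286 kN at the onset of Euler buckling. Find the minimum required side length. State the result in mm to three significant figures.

a ≈ 56.1 mm

L_e = K·L = 0.5 × 4.07 = 2.035 m
Required I = P_cr·L_e²/(π²E) = 2.860×10^5 × 2.035² / (π² × 1.45×10^11) = 8.276×10^-7 m⁴
I_req = 8.276×10^5 mm⁴
Solid square: I = a⁴/12  ⇒  a = (12I)^(1/4) = (12×8.276×10^5)^(1/4) = 56.1 mm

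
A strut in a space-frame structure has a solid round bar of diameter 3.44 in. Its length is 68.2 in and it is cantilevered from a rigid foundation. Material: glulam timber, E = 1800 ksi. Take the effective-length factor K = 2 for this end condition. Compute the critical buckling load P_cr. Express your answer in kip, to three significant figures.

I = πd⁴/64 = π×3.44⁴/64 = 6.874 in⁴
Effective length L_e = K·L = 2 × 68.2 = 136.4 in
P_cr = π²EI / L_e² = π² × 1800×10³ × 6.874 / 136.4² = 6.564×10^3 lb

P_cr ≈ 6.56 kip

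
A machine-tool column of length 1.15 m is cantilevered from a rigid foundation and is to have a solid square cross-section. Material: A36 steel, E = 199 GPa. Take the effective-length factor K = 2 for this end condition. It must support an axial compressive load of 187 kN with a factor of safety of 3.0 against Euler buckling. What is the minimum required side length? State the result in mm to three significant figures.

Required P_cr = n·P = 3.0 × 187 = 561.0 kN
L_e = K·L = 2 × 1.15 = 2.300 m
Required I = P_cr·L_e²/(π²E) = 5.610×10^5 × 2.300² / (π² × 1.99×10^11) = 1.511×10^-6 m⁴
I_req = 1.511×10^6 mm⁴
Solid square: I = a⁴/12  ⇒  a = (12I)^(1/4) = (12×1.511×10^6)^(1/4) = 65.3 mm

a ≈ 65.3 mm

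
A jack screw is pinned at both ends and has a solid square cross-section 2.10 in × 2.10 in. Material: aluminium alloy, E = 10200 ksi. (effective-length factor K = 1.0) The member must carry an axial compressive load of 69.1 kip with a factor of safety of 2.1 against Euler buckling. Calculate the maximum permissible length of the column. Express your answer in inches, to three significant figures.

L_max ≈ 33.5 in

I = a⁴/12 = 2.10⁴/12 = 1.621 in⁴
Required critical load P_cr = n·P = 2.1 × 69.1 = 145.1 kip = 1.451×10^5 lb
From P_cr = π²EI/(K·L)²:  L = (1/K)·√(π²EI/P_cr) = (1/1)·√(π²×1.02×10^7×1.621/1.451×10^5)
L = 33.5 in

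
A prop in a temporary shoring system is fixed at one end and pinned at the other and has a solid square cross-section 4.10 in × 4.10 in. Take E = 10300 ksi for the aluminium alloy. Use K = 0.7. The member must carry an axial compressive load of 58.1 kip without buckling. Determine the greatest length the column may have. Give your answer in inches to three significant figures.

L_max ≈ 290 in

I = a⁴/12 = 4.10⁴/12 = 23.55 in⁴
At the buckling limit P_cr = P = 5.810×10^4 lb
From P_cr = π²EI/(K·L)²:  L = (1/K)·√(π²EI/P_cr) = (1/0.7)·√(π²×1.03×10^7×23.55/5.810×10^4)
L = 290 in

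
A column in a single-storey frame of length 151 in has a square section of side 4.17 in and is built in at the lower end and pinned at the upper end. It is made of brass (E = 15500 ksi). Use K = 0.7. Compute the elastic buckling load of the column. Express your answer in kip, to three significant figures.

I = a⁴/12 = 4.17⁴/12 = 25.20 in⁴
Effective length L_e = K·L = 0.7 × 151 = 105.7 in
P_cr = π²EI / L_e² = π² × 15500×10³ × 25.20 / 105.7² = 3.450×10^5 lb

P_cr ≈ 345 kip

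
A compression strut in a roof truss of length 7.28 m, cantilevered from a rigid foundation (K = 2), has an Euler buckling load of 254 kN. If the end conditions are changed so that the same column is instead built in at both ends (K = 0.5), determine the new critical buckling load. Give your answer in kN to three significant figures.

P_cr ∝ 1/K², so P_cr,new = P_cr,old × (K_old/K_new)² = 254 × (2/0.5)²
= 254 × 16.00 = 4060 kN

P_cr ≈ 4060 kN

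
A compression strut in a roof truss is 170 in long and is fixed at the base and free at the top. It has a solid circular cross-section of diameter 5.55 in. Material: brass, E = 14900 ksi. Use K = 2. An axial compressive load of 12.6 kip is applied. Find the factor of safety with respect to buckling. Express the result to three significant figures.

n ≈ 4.70

I = πd⁴/64 = π×5.55⁴/64 = 46.57 in⁴
Effective length L_e = K·L = 2 × 170 = 340.0 in
P_cr = π²EI / L_e² = π² × 14900×10³ × 46.57 / 340.0² = 5.925×10^4 lb
Factor of safety n = P_cr / P = 59.247 / 12.6 = 4.70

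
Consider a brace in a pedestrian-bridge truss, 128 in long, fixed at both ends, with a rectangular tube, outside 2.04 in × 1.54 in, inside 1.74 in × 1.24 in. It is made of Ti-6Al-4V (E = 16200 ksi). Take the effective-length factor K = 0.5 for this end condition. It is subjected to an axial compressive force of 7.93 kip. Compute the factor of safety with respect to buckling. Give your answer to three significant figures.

Weak-axis I_min = (h_o·b_o³ − h_i·b_i³)/12 with b_o = 1.54, b_i = 1.240 in (shorter outer/inner sides).
I_min = (2.04×1.54³ − 1.740×1.240³)/12 = 0.3444 in⁴
Effective length L_e = K·L = 0.5 × 128 = 64.00 in
P_cr = π²EI / L_e² = π² × 16200×10³ × 0.3444 / 64.00² = 1.344×10^4 lb
Factor of safety n = P_cr / P = 13.445 / 7.93 = 1.70

n ≈ 1.70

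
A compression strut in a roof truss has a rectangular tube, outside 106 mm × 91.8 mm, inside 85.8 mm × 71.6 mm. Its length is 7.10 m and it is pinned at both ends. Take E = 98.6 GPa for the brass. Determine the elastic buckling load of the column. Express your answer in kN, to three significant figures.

P_cr ≈ 81.3 kN

Weak-axis I_min = (h_o·b_o³ − h_i·b_i³)/12 with b_o = 91.8, b_i = 71.60 mm (shorter outer/inner sides).
I_min = (106×91.8³ − 85.80×71.60³)/12 = 4.209×10^6 mm⁴
I = 4.209×10^6 mm⁴ = 4.209×10^-6 m⁴
Effective length L_e = K·L = 1 × 7.10 = 7.100 m
P_cr = π²EI / L_e² = π² × 98.6×10⁹ × 4.209×10^-6 / 7.100² = 8.126×10^4 N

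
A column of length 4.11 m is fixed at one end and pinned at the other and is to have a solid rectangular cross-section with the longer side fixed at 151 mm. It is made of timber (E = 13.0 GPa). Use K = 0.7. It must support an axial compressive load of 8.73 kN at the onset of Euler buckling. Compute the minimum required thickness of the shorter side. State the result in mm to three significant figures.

b ≈ 35.5 mm

L_e = K·L = 0.7 × 4.11 = 2.877 m
Required I = P_cr·L_e²/(π²E) = 8.730×10^3 × 2.877² / (π² × 1.30×10^10) = 5.632×10^-7 m⁴
I_req = 5.632×10^5 mm⁴
Rectangle, weak axis: I_min = h·b³/12 with h = 151 mm fixed  ⇒  b = (12I/h)^(1/3) = 35.5 mm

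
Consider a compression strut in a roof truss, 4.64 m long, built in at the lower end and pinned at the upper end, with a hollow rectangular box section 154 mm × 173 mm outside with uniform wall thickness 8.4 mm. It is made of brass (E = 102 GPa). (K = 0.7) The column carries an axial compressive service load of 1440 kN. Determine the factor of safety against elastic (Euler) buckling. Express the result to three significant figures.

Inner dimensions: h_i = 173 − 2×8.4 = 156.2 mm, b_i = 154 − 2×8.4 = 137.2 mm
Weak-axis I_min = (h_o·b_o³ − h_i·b_i³)/12 with b_o = 154, b_i = 137.2 mm (shorter outer/inner sides).
I_min = (173×154³ − 156.2×137.2³)/12 = 1.904×10^7 mm⁴
I = 1.904×10^7 mm⁴ = 1.904×10^-5 m⁴
Effective length L_e = K·L = 0.7 × 4.64 = 3.248 m
P_cr = π²EI / L_e² = π² × 102×10⁹ × 1.904×10^-5 / 3.248² = 1.817×10^6 N
Factor of safety n = P_cr / P = 1816.6 / 1440 = 1.26

n ≈ 1.26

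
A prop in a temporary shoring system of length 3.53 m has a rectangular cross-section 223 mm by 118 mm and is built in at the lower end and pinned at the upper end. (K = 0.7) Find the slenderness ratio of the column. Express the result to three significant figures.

λ ≈ 72.5

For a rectangle r_min = b/√12 = 118/√12 = 34.06 mm
L_e = K·L = 0.7 × 3.53 m = 2.471 m = 2471.0 mm
λ = L_e / r_min = 2471.0 / 34.06 = 72.5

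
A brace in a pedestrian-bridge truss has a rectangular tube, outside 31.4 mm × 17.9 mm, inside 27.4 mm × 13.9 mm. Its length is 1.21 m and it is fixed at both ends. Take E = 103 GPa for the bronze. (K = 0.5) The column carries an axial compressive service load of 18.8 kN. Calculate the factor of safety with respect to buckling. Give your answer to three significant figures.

Weak-axis I_min = (h_o·b_o³ − h_i·b_i³)/12 with b_o = 17.9, b_i = 13.90 mm (shorter outer/inner sides).
I_min = (31.4×17.9³ − 27.40×13.90³)/12 = 8.875×10^3 mm⁴
I = 8.875×10^3 mm⁴ = 8.875×10^-9 m⁴
Effective length L_e = K·L = 0.5 × 1.21 = 0.6050 m
P_cr = π²EI / L_e² = π² × 103×10⁹ × 8.875×10^-9 / 0.6050² = 2.465×10^4 N
Factor of safety n = P_cr / P = 24.650 / 18.8 = 1.31

n ≈ 1.31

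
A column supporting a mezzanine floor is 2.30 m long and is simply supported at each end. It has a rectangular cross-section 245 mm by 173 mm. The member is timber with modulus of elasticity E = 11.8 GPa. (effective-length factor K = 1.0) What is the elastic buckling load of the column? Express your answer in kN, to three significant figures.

P_cr ≈ 2330 kN

Buckling occurs about the weak axis: I_min = h·b³/12 with b = 173 mm (the shorter side).
I_min = 245×173³/12 = 1.057×10^8 mm⁴
I = 1.057×10^8 mm⁴ = 1.057×10^-4 m⁴
Effective length L_e = K·L = 1 × 2.30 = 2.300 m
P_cr = π²EI / L_e² = π² × 11.8×10⁹ × 1.057×10^-4 / 2.300² = 2.327×10^6 N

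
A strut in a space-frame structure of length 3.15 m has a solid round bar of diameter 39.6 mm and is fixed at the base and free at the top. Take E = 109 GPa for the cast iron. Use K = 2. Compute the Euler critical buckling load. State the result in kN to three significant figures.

I = πd⁴/64 = π×39.6⁴/64 = 1.207×10^5 mm⁴
I = 1.207×10^5 mm⁴ = 1.207×10^-7 m⁴
Effective length L_e = K·L = 2 × 3.15 = 6.300 m
P_cr = π²EI / L_e² = π² × 109×10⁹ × 1.207×10^-7 / 6.300² = 3.272×10^3 N

P_cr ≈ 3.27 kN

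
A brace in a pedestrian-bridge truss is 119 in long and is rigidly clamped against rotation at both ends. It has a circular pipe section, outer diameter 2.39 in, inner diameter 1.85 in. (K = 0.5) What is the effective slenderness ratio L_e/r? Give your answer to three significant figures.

d_o = 2.39 in, d_i = 1.85 in
I = π(d_o⁴ − d_i⁴)/64 = π(2.39⁴ − 1.850⁴)/64 = 1.027 in⁴
A = 1.798 in²;  r_min = √(I/A) = √(1.027/1.798) = 0.7556 in
L_e = K·L = 0.5 × 119 = 59.50 in
λ = L_e / r_min = 59.500 / 0.7556 = 78.7

λ ≈ 78.7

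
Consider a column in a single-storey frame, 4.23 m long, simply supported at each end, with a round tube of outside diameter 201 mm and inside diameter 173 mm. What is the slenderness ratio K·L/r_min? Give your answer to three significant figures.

λ ≈ 63.8

d_o = 201 mm, d_i = 173 mm
I = π(d_o⁴ − d_i⁴)/64 = π(201⁴ − 173.0⁴)/64 = 3.615×10^7 mm⁴
A = 8.225×10^3 mm²;  r_min = √(I/A) = √(3.615×10^7/8.225×10^3) = 66.30 mm
L_e = K·L = 1 × 4.23 m = 4.230 m = 4230.0 mm
λ = L_e / r_min = 4230.0 / 66.30 = 63.8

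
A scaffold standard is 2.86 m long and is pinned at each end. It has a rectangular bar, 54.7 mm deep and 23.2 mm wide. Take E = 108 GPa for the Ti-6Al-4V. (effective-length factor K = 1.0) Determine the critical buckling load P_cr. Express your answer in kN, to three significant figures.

P_cr ≈ 7.42 kN

Buckling occurs about the weak axis: I_min = h·b³/12 with b = 23.2 mm (the shorter side).
I_min = 54.7×23.2³/12 = 5.692×10^4 mm⁴
I = 5.692×10^4 mm⁴ = 5.692×10^-8 m⁴
Effective length L_e = K·L = 1 × 2.86 = 2.860 m
P_cr = π²EI / L_e² = π² × 108×10⁹ × 5.692×10^-8 / 2.860² = 7.418×10^3 N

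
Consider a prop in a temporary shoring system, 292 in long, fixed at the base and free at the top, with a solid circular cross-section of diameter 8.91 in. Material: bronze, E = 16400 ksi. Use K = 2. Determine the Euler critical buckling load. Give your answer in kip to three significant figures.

P_cr ≈ 147 kip

I = πd⁴/64 = π×8.91⁴/64 = 309.4 in⁴
Effective length L_e = K·L = 2 × 292 = 584.0 in
P_cr = π²EI / L_e² = π² × 16400×10³ × 309.4 / 584.0² = 1.468×10^5 lb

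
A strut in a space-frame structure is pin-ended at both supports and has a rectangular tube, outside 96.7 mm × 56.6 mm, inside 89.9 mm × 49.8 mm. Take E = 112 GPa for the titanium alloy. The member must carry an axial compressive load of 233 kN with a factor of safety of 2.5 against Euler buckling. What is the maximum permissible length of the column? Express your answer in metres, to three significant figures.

L_max ≈ 1.01 m

Weak-axis I_min = (h_o·b_o³ − h_i·b_i³)/12 with b_o = 56.6, b_i = 49.80 mm (shorter outer/inner sides).
I_min = (96.7×56.6³ − 89.90×49.80³)/12 = 5.359×10^5 mm⁴
I = 5.359×10^-7 m⁴
Required critical load P_cr = n·P = 2.5 × 233 = 582.5 kN = 5.825×10^5 N
From P_cr = π²EI/(K·L)²:  L = (1/K)·√(π²EI/P_cr) = (1/1)·√(π²×1.12×10^11×5.359×10^-7/5.825×10^5)
L = 1.01 m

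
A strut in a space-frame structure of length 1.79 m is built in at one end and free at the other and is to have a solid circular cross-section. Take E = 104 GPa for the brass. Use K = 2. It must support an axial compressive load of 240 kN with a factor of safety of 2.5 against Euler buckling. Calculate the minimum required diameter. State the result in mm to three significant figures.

Required P_cr = n·P = 2.5 × 240 = 600.0 kN
L_e = K·L = 2 × 1.79 = 3.580 m
Required I = P_cr·L_e²/(π²E) = 6.000×10^5 × 3.580² / (π² × 1.04×10^11) = 7.492×10^-6 m⁴
I_req = 7.492×10^6 mm⁴
Solid circle: I = πd⁴/64  ⇒  d = (64I/π)^(1/4) = (64×7.492×10^6/π)^(1/4) = 111 mm

d ≈ 111 mm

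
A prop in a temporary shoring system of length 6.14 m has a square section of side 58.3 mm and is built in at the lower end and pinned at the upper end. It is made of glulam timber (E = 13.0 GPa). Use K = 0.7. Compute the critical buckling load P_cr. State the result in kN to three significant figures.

I = a⁴/12 = 58.3⁴/12 = 9.627×10^5 mm⁴
I = 9.627×10^5 mm⁴ = 9.627×10^-7 m⁴
Effective length L_e = K·L = 0.7 × 6.14 = 4.298 m
P_cr = π²EI / L_e² = π² × 13.0×10⁹ × 9.627×10^-7 / 4.298² = 6.687×10^3 N

P_cr ≈ 6.69 kN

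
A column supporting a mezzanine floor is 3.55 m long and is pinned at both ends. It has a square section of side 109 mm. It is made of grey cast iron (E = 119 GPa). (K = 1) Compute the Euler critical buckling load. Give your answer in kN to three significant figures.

P_cr ≈ 1100 kN

I = a⁴/12 = 109⁴/12 = 1.176×10^7 mm⁴
I = 1.176×10^7 mm⁴ = 1.176×10^-5 m⁴
Effective length L_e = K·L = 1 × 3.55 = 3.550 m
P_cr = π²EI / L_e² = π² × 119×10⁹ × 1.176×10^-5 / 3.550² = 1.096×10^6 N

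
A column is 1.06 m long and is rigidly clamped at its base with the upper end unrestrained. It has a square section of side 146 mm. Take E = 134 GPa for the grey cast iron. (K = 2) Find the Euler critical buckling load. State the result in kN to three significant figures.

P_cr ≈ 11100 kN

I = a⁴/12 = 146⁴/12 = 3.786×10^7 mm⁴
I = 3.786×10^7 mm⁴ = 3.786×10^-5 m⁴
Effective length L_e = K·L = 2 × 1.06 = 2.120 m
P_cr = π²EI / L_e² = π² × 134×10⁹ × 3.786×10^-5 / 2.120² = 1.114×10^7 N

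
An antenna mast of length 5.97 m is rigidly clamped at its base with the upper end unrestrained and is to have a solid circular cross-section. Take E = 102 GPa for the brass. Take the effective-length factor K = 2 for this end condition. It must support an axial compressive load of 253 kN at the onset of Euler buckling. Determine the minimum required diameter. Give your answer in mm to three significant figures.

d ≈ 164 mm

L_e = K·L = 2 × 5.97 = 11.94 m
Required I = P_cr·L_e²/(π²E) = 2.530×10^5 × 11.94² / (π² × 1.02×10^11) = 3.583×10^-5 m⁴
I_req = 3.583×10^7 mm⁴
Solid circle: I = πd⁴/64  ⇒  d = (64I/π)^(1/4) = (64×3.583×10^7/π)^(1/4) = 164 mm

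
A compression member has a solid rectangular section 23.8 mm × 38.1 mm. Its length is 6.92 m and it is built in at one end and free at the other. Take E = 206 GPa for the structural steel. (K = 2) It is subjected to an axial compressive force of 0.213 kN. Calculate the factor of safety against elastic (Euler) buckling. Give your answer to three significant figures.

Buckling occurs about the weak axis: I_min = h·b³/12 with b = 23.8 mm (the shorter side).
I_min = 38.1×23.8³/12 = 4.280×10^4 mm⁴
I = 4.280×10^4 mm⁴ = 4.280×10^-8 m⁴
Effective length L_e = K·L = 2 × 6.92 = 13.84 m
P_cr = π²EI / L_e² = π² × 206×10⁹ × 4.280×10^-8 / 13.84² = 454.3 N
Factor of safety n = P_cr / P = 0.45433 / 0.213 = 2.13

n ≈ 2.13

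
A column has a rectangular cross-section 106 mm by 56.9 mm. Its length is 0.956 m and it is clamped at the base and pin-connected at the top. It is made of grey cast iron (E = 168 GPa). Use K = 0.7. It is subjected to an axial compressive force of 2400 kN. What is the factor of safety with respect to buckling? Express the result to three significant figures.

Buckling occurs about the weak axis: I_min = h·b³/12 with b = 56.9 mm (the shorter side).
I_min = 106×56.9³/12 = 1.627×10^6 mm⁴
I = 1.627×10^6 mm⁴ = 1.627×10^-6 m⁴
Effective length L_e = K·L = 0.7 × 0.956 = 0.6692 m
P_cr = π²EI / L_e² = π² × 168×10⁹ × 1.627×10^-6 / 0.6692² = 6.025×10^6 N
Factor of safety n = P_cr / P = 6025.0 / 2400 = 2.51

n ≈ 2.51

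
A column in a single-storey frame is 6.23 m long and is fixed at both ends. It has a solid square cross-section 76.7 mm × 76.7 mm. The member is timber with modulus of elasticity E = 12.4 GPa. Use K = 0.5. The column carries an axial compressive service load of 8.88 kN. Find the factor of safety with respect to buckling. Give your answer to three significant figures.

n ≈ 4.10

I = a⁴/12 = 76.7⁴/12 = 2.884×10^6 mm⁴
I = 2.884×10^6 mm⁴ = 2.884×10^-6 m⁴
Effective length L_e = K·L = 0.5 × 6.23 = 3.115 m
P_cr = π²EI / L_e² = π² × 12.4×10⁹ × 2.884×10^-6 / 3.115² = 3.638×10^4 N
Factor of safety n = P_cr / P = 36.375 / 8.88 = 4.10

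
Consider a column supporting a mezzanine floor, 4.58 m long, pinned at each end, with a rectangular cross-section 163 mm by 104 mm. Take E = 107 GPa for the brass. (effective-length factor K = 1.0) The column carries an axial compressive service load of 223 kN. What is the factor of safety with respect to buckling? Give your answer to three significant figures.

Buckling occurs about the weak axis: I_min = h·b³/12 with b = 104 mm (the shorter side).
I_min = 163×104³/12 = 1.528×10^7 mm⁴
I = 1.528×10^7 mm⁴ = 1.528×10^-5 m⁴
Effective length L_e = K·L = 1 × 4.58 = 4.580 m
P_cr = π²EI / L_e² = π² × 107×10⁹ × 1.528×10^-5 / 4.580² = 7.692×10^5 N
Factor of safety n = P_cr / P = 769.23 / 223 = 3.45

n ≈ 3.45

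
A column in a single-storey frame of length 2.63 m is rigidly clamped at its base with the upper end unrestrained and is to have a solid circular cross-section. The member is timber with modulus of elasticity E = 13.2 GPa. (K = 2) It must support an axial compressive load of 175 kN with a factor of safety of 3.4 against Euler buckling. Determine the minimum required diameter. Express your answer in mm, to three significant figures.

Required P_cr = n·P = 3.4 × 175 = 595.0 kN
L_e = K·L = 2 × 2.63 = 5.260 m
Required I = P_cr·L_e²/(π²E) = 5.950×10^5 × 5.260² / (π² × 1.32×10^10) = 1.264×10^-4 m⁴
I_req = 1.264×10^8 mm⁴
Solid circle: I = πd⁴/64  ⇒  d = (64I/π)^(1/4) = (64×1.264×10^8/π)^(1/4) = 225 mm

d ≈ 225 mm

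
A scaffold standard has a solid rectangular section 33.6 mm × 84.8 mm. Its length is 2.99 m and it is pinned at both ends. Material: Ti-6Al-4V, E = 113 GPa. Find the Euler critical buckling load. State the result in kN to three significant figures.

P_cr ≈ 33.4 kN

Buckling occurs about the weak axis: I_min = h·b³/12 with b = 33.6 mm (the shorter side).
I_min = 84.8×33.6³/12 = 2.681×10^5 mm⁴
I = 2.681×10^5 mm⁴ = 2.681×10^-7 m⁴
Effective length L_e = K·L = 1 × 2.99 = 2.990 m
P_cr = π²EI / L_e² = π² × 113×10⁹ × 2.681×10^-7 / 2.990² = 3.344×10^4 N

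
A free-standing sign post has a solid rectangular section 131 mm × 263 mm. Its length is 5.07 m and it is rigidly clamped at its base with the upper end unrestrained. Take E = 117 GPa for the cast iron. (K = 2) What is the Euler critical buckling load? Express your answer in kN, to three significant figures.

P_cr ≈ 553 kN

Buckling occurs about the weak axis: I_min = h·b³/12 with b = 131 mm (the shorter side).
I_min = 263×131³/12 = 4.927×10^7 mm⁴
I = 4.927×10^7 mm⁴ = 4.927×10^-5 m⁴
Effective length L_e = K·L = 2 × 5.07 = 10.14 m
P_cr = π²EI / L_e² = π² × 117×10⁹ × 4.927×10^-5 / 10.14² = 5.533×10^5 N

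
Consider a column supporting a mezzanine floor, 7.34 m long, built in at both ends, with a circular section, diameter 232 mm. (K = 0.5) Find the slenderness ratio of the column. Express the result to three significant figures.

λ ≈ 63.3

For a solid circle r = d/4 = 232/4 = 58.00 mm
L_e = K·L = 0.5 × 7.34 m = 3.670 m = 3670.0 mm
λ = L_e / r_min = 3670.0 / 58.00 = 63.3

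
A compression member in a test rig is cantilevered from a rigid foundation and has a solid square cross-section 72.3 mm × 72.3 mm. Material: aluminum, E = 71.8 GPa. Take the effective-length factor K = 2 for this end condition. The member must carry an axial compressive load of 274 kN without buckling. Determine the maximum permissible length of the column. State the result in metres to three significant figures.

L_max ≈ 1.21 m

I = a⁴/12 = 72.3⁴/12 = 2.277×10^6 mm⁴
I = 2.277×10^-6 m⁴
At the buckling limit P_cr = P = 2.740×10^5 N
From P_cr = π²EI/(K·L)²:  L = (1/K)·√(π²EI/P_cr) = (1/2)·√(π²×7.18×10^10×2.277×10^-6/2.740×10^5)
L = 1.21 m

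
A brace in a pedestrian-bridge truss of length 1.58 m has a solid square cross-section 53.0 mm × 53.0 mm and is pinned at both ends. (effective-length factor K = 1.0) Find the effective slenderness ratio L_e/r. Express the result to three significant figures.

For a square r = a/√12 = 53.0/√12 = 15.30 mm
L_e = K·L = 1 × 1.58 m = 1.580 m = 1580.0 mm
λ = L_e / r_min = 1580.0 / 15.30 = 103

λ ≈ 103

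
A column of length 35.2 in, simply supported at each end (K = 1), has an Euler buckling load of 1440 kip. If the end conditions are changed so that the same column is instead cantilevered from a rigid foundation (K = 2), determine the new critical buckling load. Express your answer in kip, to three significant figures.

P_cr ≈ 360 kip

P_cr ∝ 1/K², so P_cr,new = P_cr,old × (K_old/K_new)² = 1440 × (1/2)²
= 1440 × 0.2500 = 360 kip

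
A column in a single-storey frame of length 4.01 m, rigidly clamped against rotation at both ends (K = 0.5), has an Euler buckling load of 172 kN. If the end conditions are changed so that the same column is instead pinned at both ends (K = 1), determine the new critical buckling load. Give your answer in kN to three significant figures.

P_cr ≈ 43.0 kN

P_cr ∝ 1/K², so P_cr,new = P_cr,old × (K_old/K_new)² = 172 × (0.5/1)²
= 172 × 0.2500 = 43.0 kN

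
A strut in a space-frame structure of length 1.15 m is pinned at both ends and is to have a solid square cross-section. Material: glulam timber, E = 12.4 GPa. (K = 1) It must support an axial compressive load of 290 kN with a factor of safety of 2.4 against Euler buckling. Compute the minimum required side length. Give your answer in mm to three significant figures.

a ≈ 97.5 mm

Required P_cr = n·P = 2.4 × 290 = 696.0 kN
L_e = K·L = 1 × 1.15 = 1.150 m
Required I = P_cr·L_e²/(π²E) = 6.960×10^5 × 1.150² / (π² × 1.24×10^10) = 7.521×10^-6 m⁴
I_req = 7.521×10^6 mm⁴
Solid square: I = a⁴/12  ⇒  a = (12I)^(1/4) = (12×7.521×10^6)^(1/4) = 97.5 mm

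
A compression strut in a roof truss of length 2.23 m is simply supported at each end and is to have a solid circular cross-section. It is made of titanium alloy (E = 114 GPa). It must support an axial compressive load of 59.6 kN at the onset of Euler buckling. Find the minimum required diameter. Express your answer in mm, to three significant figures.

L_e = K·L = 1 × 2.23 = 2.230 m
Required I = P_cr·L_e²/(π²E) = 5.960×10^4 × 2.230² / (π² × 1.14×10^11) = 2.634×10^-7 m⁴
I_req = 2.634×10^5 mm⁴
Solid circle: I = πd⁴/64  ⇒  d = (64I/π)^(1/4) = (64×2.634×10^5/π)^(1/4) = 48.1 mm

d ≈ 48.1 mm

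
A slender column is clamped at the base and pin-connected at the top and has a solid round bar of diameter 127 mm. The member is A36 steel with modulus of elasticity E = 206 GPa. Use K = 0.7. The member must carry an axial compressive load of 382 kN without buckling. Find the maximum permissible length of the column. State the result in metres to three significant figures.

I = πd⁴/64 = π×127⁴/64 = 1.277×10^7 mm⁴
I = 1.277×10^-5 m⁴
At the buckling limit P_cr = P = 3.820×10^5 N
From P_cr = π²EI/(K·L)²:  L = (1/K)·√(π²EI/P_cr) = (1/0.7)·√(π²×2.06×10^11×1.277×10^-5/3.820×10^5)
L = 11.8 m

L_max ≈ 11.8 m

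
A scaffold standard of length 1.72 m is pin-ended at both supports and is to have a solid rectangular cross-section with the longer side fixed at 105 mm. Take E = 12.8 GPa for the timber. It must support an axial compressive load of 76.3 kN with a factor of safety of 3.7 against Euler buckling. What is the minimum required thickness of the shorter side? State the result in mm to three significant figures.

Required P_cr = n·P = 3.7 × 76.3 = 282.3 kN
L_e = K·L = 1 × 1.72 = 1.720 m
Required I = P_cr·L_e²/(π²E) = 2.823×10^5 × 1.720² / (π² × 1.28×10^10) = 6.611×10^-6 m⁴
I_req = 6.611×10^6 mm⁴
Rectangle, weak axis: I_min = h·b³/12 with h = 105 mm fixed  ⇒  b = (12I/h)^(1/3) = 91.1 mm

b ≈ 91.1 mm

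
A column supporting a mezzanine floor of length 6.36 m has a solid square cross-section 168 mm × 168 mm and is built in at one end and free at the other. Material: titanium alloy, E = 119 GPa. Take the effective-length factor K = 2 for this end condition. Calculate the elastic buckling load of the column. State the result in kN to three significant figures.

I = a⁴/12 = 168⁴/12 = 6.638×10^7 mm⁴
I = 6.638×10^7 mm⁴ = 6.638×10^-5 m⁴
Effective length L_e = K·L = 2 × 6.36 = 12.72 m
P_cr = π²EI / L_e² = π² × 119×10⁹ × 6.638×10^-5 / 12.72² = 4.819×10^5 N

P_cr ≈ 482 kN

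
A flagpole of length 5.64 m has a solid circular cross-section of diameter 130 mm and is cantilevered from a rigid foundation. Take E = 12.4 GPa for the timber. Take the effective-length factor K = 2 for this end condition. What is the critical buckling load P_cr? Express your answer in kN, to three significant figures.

I = πd⁴/64 = π×130⁴/64 = 1.402×10^7 mm⁴
I = 1.402×10^7 mm⁴ = 1.402×10^-5 m⁴
Effective length L_e = K·L = 2 × 5.64 = 11.28 m
P_cr = π²EI / L_e² = π² × 12.4×10⁹ × 1.402×10^-5 / 11.28² = 1.348×10^4 N

P_cr ≈ 13.5 kN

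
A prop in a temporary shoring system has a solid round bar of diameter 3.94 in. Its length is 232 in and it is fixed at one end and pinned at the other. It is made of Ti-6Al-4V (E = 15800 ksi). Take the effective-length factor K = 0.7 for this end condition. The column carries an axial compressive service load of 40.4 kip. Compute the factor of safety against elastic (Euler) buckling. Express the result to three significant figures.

n ≈ 1.73

I = πd⁴/64 = π×3.94⁴/64 = 11.83 in⁴
Effective length L_e = K·L = 0.7 × 232 = 162.4 in
P_cr = π²EI / L_e² = π² × 15800×10³ × 11.83 / 162.4² = 6.994×10^4 lb
Factor of safety n = P_cr / P = 69.942 / 40.4 = 1.73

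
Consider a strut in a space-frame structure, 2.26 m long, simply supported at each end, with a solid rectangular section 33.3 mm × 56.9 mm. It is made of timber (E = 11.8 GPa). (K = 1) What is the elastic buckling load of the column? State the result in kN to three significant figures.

P_cr ≈ 3.99 kN

Buckling occurs about the weak axis: I_min = h·b³/12 with b = 33.3 mm (the shorter side).
I_min = 56.9×33.3³/12 = 1.751×10^5 mm⁴
I = 1.751×10^5 mm⁴ = 1.751×10^-7 m⁴
Effective length L_e = K·L = 1 × 2.26 = 2.260 m
P_cr = π²EI / L_e² = π² × 11.8×10⁹ × 1.751×10^-7 / 2.260² = 3.992×10^3 N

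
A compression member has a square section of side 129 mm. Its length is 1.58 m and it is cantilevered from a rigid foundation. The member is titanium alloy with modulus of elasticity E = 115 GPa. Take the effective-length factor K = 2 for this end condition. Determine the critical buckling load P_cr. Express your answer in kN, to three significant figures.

I = a⁴/12 = 129⁴/12 = 2.308×10^7 mm⁴
I = 2.308×10^7 mm⁴ = 2.308×10^-5 m⁴
Effective length L_e = K·L = 2 × 1.58 = 3.160 m
P_cr = π²EI / L_e² = π² × 115×10⁹ × 2.308×10^-5 / 3.160² = 2.623×10^6 N

P_cr ≈ 2620 kN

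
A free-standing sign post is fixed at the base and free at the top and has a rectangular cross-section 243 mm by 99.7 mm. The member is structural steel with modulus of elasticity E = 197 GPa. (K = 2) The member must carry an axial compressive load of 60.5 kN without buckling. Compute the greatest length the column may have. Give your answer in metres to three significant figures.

Buckling occurs about the weak axis: I_min = h·b³/12 with b = 99.7 mm (the shorter side).
I_min = 243×99.7³/12 = 2.007×10^7 mm⁴
I = 2.007×10^-5 m⁴
At the buckling limit P_cr = P = 6.050×10^4 N
From P_cr = π²EI/(K·L)²:  L = (1/K)·√(π²EI/P_cr) = (1/2)·√(π²×1.97×10^11×2.007×10^-5/6.050×10^4)
L = 12.7 m

L_max ≈ 12.7 m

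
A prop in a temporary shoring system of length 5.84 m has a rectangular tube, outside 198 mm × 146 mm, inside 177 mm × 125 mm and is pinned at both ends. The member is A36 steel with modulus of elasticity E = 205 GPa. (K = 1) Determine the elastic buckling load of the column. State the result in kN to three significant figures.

P_cr ≈ 1340 kN

Weak-axis I_min = (h_o·b_o³ − h_i·b_i³)/12 with b_o = 146, b_i = 125.0 mm (shorter outer/inner sides).
I_min = (198×146³ − 177.0×125.0³)/12 = 2.254×10^7 mm⁴
I = 2.254×10^7 mm⁴ = 2.254×10^-5 m⁴
Effective length L_e = K·L = 1 × 5.84 = 5.840 m
P_cr = π²EI / L_e² = π² × 205×10⁹ × 2.254×10^-5 / 5.840² = 1.337×10^6 N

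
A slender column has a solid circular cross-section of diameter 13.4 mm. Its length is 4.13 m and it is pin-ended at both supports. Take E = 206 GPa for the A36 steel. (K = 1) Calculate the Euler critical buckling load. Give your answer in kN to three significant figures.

P_cr ≈ 0.189 kN

I = πd⁴/64 = π×13.4⁴/64 = 1.583×10^3 mm⁴
I = 1.583×10^3 mm⁴ = 1.583×10^-9 m⁴
Effective length L_e = K·L = 1 × 4.13 = 4.130 m
P_cr = π²EI / L_e² = π² × 206×10⁹ × 1.583×10^-9 / 4.130² = 188.6 N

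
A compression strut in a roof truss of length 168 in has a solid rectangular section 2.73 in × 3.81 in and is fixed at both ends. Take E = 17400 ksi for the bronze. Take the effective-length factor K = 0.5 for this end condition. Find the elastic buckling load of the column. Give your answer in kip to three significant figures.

P_cr ≈ 157 kip

Buckling occurs about the weak axis: I_min = h·b³/12 with b = 2.73 in (the shorter side).
I_min = 3.81×2.73³/12 = 6.460 in⁴
Effective length L_e = K·L = 0.5 × 168 = 84.00 in
P_cr = π²EI / L_e² = π² × 17400×10³ × 6.460 / 84.00² = 1.572×10^5 lb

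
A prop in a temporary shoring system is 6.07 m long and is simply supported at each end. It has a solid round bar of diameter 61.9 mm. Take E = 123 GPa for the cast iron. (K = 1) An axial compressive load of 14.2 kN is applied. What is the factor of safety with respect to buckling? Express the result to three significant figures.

n ≈ 1.67

I = πd⁴/64 = π×61.9⁴/64 = 7.207×10^5 mm⁴
I = 7.207×10^5 mm⁴ = 7.207×10^-7 m⁴
Effective length L_e = K·L = 1 × 6.07 = 6.070 m
P_cr = π²EI / L_e² = π² × 123×10⁹ × 7.207×10^-7 / 6.070² = 2.374×10^4 N
Factor of safety n = P_cr / P = 23.744 / 14.2 = 1.67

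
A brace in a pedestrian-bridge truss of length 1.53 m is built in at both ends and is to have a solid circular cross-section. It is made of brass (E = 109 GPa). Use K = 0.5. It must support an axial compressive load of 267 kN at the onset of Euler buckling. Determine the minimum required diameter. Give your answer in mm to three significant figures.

d ≈ 41.5 mm

L_e = K·L = 0.5 × 1.53 = 0.7650 m
Required I = P_cr·L_e²/(π²E) = 2.670×10^5 × 0.7650² / (π² × 1.09×10^11) = 1.452×10^-7 m⁴
I_req = 1.452×10^5 mm⁴
Solid circle: I = πd⁴/64  ⇒  d = (64I/π)^(1/4) = (64×1.452×10^5/π)^(1/4) = 41.5 mm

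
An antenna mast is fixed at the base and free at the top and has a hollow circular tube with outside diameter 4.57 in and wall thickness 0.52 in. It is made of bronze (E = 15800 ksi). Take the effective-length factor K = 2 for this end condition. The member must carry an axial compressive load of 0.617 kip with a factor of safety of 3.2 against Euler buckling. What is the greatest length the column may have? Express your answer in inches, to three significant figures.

L_max ≈ 522 in

Inner diameter d_i = 4.57 − 2×0.52 = 3.530 in
I = π(d_o⁴ − d_i⁴)/64 = π(4.57⁴ − 3.530⁴)/64 = 13.79 in⁴
Required critical load P_cr = n·P = 3.2 × 0.617 = 1.974 kip = 1.974×10^3 lb
From P_cr = π²EI/(K·L)²:  L = (1/K)·√(π²EI/P_cr) = (1/2)·√(π²×1.58×10^7×13.79/1.974×10^3)
L = 522 in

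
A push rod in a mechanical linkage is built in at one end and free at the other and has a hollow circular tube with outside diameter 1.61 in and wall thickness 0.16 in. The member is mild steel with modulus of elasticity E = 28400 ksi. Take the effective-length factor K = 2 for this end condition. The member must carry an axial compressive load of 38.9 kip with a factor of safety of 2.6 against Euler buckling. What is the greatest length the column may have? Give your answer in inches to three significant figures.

Inner diameter d_i = 1.61 − 2×0.16 = 1.290 in
I = π(d_o⁴ − d_i⁴)/64 = π(1.61⁴ − 1.290⁴)/64 = 0.1939 in⁴
Required critical load P_cr = n·P = 2.6 × 38.9 = 101.1 kip = 1.011×10^5 lb
From P_cr = π²EI/(K·L)²:  L = (1/K)·√(π²EI/P_cr) = (1/2)·√(π²×2.84×10^7×0.1939/1.011×10^5)
L = 11.6 in

L_max ≈ 11.6 in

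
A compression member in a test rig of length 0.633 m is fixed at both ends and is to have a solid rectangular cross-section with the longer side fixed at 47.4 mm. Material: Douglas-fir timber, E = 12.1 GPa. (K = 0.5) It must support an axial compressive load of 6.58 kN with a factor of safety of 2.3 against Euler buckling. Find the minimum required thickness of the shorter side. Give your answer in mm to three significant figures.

Required P_cr = n·P = 2.3 × 6.58 = 15.13 kN
L_e = K·L = 0.5 × 0.633 = 0.3165 m
Required I = P_cr·L_e²/(π²E) = 1.513×10^4 × 0.3165² / (π² × 1.21×10^10) = 1.269×10^-8 m⁴
I_req = 1.269×10^4 mm⁴
Rectangle, weak axis: I_min = h·b³/12 with h = 47.4 mm fixed  ⇒  b = (12I/h)^(1/3) = 14.8 mm

b ≈ 14.8 mm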